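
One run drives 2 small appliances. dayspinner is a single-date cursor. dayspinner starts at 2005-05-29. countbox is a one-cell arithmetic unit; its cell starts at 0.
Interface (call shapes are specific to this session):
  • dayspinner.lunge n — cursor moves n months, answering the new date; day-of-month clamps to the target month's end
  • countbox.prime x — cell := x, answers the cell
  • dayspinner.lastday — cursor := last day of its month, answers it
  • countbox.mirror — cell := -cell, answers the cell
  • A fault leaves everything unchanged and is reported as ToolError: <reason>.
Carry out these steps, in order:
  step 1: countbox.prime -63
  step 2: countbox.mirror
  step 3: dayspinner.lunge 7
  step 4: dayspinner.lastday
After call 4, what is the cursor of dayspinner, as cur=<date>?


Answer: cur=2005-12-31

Derivation:
Using countbox.prime(x=-63), and observe -63.
I try countbox.mirror: 63.
I try dayspinner.lunge(n=7), which returns 2005-12-29.
I try dayspinner.lastday(), giving 2005-12-31.


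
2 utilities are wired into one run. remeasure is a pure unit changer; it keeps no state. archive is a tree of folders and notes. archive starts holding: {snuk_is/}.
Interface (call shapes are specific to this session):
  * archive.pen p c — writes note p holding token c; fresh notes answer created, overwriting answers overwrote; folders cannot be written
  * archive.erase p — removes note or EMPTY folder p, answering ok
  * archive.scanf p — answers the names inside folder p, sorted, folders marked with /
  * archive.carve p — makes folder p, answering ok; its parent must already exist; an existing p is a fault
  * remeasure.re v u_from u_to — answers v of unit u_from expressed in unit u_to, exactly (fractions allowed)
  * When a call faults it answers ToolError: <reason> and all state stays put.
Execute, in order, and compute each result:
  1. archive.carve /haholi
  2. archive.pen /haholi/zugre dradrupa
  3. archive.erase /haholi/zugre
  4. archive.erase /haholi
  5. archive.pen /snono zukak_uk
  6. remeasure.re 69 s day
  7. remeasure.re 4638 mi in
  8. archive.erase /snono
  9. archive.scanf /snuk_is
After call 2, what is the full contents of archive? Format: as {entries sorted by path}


> archive.carve /haholi
:: ok
> archive.pen /haholi/zugre dradrupa
:: created
> archive.erase /haholi/zugre
:: ok
> archive.erase /haholi
:: ok
> archive.pen /snono zukak_uk
:: created
> remeasure.re 69 s day
:: 23/28800
> remeasure.re 4638 mi in
:: 293863680
> archive.erase /snono
:: ok
> archive.scanf /snuk_is
:: []

Answer: {haholi/, haholi/zugre=dradrupa, snuk_is/}


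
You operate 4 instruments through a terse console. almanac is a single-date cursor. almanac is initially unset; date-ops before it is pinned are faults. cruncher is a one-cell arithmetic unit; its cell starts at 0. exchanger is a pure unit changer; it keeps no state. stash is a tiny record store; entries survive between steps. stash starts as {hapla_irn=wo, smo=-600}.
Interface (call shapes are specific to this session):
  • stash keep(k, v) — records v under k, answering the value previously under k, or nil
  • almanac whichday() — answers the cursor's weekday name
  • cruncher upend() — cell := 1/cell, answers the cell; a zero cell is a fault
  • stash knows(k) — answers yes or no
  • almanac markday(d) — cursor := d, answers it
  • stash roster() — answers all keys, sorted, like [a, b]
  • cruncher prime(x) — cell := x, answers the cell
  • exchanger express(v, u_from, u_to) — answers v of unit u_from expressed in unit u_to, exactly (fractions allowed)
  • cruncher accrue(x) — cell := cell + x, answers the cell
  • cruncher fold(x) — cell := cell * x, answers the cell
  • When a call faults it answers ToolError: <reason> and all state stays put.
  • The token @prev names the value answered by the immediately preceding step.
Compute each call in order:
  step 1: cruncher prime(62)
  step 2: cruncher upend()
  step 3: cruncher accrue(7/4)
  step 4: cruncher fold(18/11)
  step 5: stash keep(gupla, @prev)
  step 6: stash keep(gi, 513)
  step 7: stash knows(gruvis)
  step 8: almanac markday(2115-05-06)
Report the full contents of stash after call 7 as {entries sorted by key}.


Answer: {gi=513, gupla=1971/682, hapla_irn=wo, smo=-600}

Derivation:
==> cruncher prime(x=62)
<== 62
==> cruncher upend()
<== 1/62
==> cruncher accrue(x=7/4)
<== 219/124
==> cruncher fold(x=18/11)
<== 1971/682
==> stash keep(k=gupla, v=@prev)
<== nil
==> stash keep(k=gi, v=513)
<== nil
==> stash knows(k=gruvis)
<== no
==> almanac markday(d=2115-05-06)
<== 2115-05-06


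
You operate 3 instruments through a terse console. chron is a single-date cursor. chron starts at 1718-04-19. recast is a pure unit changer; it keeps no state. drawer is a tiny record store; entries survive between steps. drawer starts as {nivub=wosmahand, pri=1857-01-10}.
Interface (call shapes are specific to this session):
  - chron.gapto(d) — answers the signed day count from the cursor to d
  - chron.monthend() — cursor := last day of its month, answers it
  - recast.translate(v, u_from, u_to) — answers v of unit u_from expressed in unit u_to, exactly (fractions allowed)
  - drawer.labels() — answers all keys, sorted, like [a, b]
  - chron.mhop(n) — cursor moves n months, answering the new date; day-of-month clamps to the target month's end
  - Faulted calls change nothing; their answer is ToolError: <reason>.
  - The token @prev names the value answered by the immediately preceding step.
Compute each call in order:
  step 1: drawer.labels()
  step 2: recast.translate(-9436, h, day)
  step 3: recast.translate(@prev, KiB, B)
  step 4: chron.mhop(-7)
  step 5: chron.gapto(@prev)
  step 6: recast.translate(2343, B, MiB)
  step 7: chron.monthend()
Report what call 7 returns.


Answer: 1717-09-30

Derivation:
-> drawer.labels()
<- [nivub, pri]
-> recast.translate(v=-9436, u_from=h, u_to=day)
<- -2359/6
-> recast.translate(v=@prev, u_from=KiB, u_to=B)
<- -1207808/3
-> chron.mhop(n=-7)
<- 1717-09-19
-> chron.gapto(d=@prev)
<- 0
-> recast.translate(v=2343, u_from=B, u_to=MiB)
<- 2343/1048576
-> chron.monthend()
<- 1717-09-30


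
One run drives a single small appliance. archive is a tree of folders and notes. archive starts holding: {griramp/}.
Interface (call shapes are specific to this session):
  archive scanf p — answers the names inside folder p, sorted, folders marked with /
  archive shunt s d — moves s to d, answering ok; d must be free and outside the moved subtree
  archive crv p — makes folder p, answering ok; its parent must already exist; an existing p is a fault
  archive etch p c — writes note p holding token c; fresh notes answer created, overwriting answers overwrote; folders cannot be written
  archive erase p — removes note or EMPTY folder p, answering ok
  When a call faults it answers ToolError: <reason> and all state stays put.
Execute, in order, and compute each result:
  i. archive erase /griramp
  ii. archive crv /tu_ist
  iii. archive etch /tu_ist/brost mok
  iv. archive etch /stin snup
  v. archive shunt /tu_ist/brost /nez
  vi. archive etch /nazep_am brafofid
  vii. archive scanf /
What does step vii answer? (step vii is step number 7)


Answer: [nazep_am, nez, stin, tu_ist/]

Derivation:
[in] archive erase p→/griramp
= ok
[in] archive crv p→/tu_ist
= ok
[in] archive etch p→/tu_ist/brost c→mok
= created
[in] archive etch p→/stin c→snup
= created
[in] archive shunt s→/tu_ist/brost d→/nez
= ok
[in] archive etch p→/nazep_am c→brafofid
= created
[in] archive scanf p→/
= [nazep_am, nez, stin, tu_ist/]


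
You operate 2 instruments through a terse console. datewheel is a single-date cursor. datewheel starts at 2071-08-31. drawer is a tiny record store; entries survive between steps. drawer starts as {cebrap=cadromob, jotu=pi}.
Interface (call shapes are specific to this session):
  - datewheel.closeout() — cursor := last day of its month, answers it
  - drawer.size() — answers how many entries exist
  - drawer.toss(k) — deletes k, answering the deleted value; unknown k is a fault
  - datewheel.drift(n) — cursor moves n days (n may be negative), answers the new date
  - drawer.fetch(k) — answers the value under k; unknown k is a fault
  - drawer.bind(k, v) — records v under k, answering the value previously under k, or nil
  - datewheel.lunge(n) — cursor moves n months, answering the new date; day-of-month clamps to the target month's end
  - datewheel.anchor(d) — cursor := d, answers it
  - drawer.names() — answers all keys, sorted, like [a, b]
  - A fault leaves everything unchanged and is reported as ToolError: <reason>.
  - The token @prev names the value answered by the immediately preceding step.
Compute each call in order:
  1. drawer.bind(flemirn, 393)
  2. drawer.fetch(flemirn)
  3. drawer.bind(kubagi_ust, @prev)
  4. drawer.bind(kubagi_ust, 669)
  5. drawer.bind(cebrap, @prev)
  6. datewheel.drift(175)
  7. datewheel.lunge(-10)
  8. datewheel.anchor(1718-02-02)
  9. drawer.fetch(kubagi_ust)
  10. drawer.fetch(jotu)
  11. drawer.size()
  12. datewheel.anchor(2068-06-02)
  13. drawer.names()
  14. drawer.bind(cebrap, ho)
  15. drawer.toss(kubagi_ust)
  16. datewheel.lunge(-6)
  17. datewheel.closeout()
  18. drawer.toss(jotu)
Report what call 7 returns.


Answer: 2071-04-22

Derivation:
-> drawer.bind(k=flemirn, v=393)
<- nil
-> drawer.fetch(k=flemirn)
<- 393
-> drawer.bind(k=kubagi_ust, v=@prev)
<- nil
-> drawer.bind(k=kubagi_ust, v=669)
<- 393
-> drawer.bind(k=cebrap, v=@prev)
<- cadromob
-> datewheel.drift(n=175)
<- 2072-02-22
-> datewheel.lunge(n=-10)
<- 2071-04-22
-> datewheel.anchor(d=1718-02-02)
<- 1718-02-02
-> drawer.fetch(k=kubagi_ust)
<- 669
-> drawer.fetch(k=jotu)
<- pi
-> drawer.size()
<- 4
-> datewheel.anchor(d=2068-06-02)
<- 2068-06-02
-> drawer.names()
<- [cebrap, flemirn, jotu, kubagi_ust]
-> drawer.bind(k=cebrap, v=ho)
<- 393
-> drawer.toss(k=kubagi_ust)
<- 669
-> datewheel.lunge(n=-6)
<- 2067-12-02
-> datewheel.closeout()
<- 2067-12-31
-> drawer.toss(k=jotu)
<- pi


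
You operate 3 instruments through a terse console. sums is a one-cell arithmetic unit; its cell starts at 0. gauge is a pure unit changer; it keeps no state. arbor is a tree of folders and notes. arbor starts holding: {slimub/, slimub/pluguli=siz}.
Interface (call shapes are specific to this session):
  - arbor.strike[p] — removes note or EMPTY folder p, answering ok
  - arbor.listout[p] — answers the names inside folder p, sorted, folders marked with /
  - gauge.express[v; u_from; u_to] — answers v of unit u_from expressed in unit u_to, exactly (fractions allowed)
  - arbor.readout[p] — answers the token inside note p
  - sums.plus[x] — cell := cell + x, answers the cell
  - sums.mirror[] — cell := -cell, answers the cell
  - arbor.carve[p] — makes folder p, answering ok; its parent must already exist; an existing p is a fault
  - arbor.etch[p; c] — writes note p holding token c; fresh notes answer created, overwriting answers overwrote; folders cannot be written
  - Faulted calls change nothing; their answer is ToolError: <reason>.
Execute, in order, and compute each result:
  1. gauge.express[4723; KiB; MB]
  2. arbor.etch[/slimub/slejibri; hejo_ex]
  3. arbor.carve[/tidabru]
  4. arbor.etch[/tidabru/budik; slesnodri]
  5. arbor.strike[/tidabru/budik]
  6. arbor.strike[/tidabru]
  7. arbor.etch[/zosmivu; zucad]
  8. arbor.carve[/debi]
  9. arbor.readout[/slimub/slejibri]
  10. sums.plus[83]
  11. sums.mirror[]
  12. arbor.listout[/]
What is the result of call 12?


>> gauge.express(4723, KiB, MB)
<< 75568/15625
>> arbor.etch(/slimub/slejibri, hejo_ex)
<< created
>> arbor.carve(/tidabru)
<< ok
>> arbor.etch(/tidabru/budik, slesnodri)
<< created
>> arbor.strike(/tidabru/budik)
<< ok
>> arbor.strike(/tidabru)
<< ok
>> arbor.etch(/zosmivu, zucad)
<< created
>> arbor.carve(/debi)
<< ok
>> arbor.readout(/slimub/slejibri)
<< hejo_ex
>> sums.plus(83)
<< 83
>> sums.mirror()
<< -83
>> arbor.listout(/)
<< [debi/, slimub/, zosmivu]

Answer: [debi/, slimub/, zosmivu]


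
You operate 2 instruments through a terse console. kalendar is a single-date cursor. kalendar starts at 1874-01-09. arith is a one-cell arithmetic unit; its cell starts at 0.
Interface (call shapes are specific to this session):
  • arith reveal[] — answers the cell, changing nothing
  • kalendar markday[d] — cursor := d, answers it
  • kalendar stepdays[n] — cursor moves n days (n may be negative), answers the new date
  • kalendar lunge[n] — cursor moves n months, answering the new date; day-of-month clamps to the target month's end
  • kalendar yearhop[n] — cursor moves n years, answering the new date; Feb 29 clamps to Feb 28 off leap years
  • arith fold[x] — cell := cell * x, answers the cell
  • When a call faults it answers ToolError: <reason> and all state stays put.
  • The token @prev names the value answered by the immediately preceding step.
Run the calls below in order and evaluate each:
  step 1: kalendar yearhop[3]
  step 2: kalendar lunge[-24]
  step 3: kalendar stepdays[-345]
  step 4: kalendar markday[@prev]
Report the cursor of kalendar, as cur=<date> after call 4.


Answer: cur=1874-01-29

Derivation:
>>> kalendar yearhop n='3'
[out] 1877-01-09
>>> kalendar lunge n='-24'
[out] 1875-01-09
>>> kalendar stepdays n='-345'
[out] 1874-01-29
>>> kalendar markday d='@prev'
[out] 1874-01-29


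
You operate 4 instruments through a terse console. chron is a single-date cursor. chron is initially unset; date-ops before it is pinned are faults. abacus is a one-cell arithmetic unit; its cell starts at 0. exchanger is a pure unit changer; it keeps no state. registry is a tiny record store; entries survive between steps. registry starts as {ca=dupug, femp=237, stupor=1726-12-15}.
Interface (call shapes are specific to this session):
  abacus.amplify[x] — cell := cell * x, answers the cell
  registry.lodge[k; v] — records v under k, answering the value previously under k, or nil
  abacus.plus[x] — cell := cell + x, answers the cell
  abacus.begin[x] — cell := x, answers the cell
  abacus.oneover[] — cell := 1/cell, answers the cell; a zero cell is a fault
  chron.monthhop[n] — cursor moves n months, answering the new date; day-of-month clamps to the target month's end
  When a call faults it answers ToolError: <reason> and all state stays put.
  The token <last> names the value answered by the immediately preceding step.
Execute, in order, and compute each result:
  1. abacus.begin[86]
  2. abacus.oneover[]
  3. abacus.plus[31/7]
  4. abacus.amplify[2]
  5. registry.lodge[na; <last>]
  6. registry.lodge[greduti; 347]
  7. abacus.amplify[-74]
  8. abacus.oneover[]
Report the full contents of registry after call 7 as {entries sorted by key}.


Answer: {ca=dupug, femp=237, greduti=347, na=2673/301, stupor=1726-12-15}

Derivation:
·→ abacus.begin(x=86)
·← 86
·→ abacus.oneover()
·← 1/86
·→ abacus.plus(x=31/7)
·← 2673/602
·→ abacus.amplify(x=2)
·← 2673/301
·→ registry.lodge(k=na, v=<last>)
·← nil
·→ registry.lodge(k=greduti, v=347)
·← nil
·→ abacus.amplify(x=-74)
·← -197802/301
·→ abacus.oneover()
·← -301/197802


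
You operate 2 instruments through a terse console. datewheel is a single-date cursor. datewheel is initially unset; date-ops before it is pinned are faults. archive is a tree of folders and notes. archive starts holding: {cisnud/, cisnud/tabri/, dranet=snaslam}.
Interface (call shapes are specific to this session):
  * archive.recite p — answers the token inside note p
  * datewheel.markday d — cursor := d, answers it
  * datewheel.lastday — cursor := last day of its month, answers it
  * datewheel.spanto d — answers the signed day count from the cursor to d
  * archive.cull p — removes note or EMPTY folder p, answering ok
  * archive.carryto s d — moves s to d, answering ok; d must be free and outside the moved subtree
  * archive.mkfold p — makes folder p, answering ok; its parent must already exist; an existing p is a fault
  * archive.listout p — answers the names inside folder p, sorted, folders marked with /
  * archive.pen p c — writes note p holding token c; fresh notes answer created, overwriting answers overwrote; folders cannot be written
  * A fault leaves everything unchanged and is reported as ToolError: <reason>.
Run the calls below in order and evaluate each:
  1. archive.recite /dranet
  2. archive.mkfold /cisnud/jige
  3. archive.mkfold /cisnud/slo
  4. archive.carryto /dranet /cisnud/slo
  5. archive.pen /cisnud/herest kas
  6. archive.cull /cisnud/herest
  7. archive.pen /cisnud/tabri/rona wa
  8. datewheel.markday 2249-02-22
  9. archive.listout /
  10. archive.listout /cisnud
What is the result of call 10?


Do: archive.recite[p: /dranet]
See: snaslam
Do: archive.mkfold[p: /cisnud/jige]
See: ok
Do: archive.mkfold[p: /cisnud/slo]
See: ok
Do: archive.carryto[s: /dranet; d: /cisnud/slo]
See: ToolError: exists
Do: archive.pen[p: /cisnud/herest; c: kas]
See: created
Do: archive.cull[p: /cisnud/herest]
See: ok
Do: archive.pen[p: /cisnud/tabri/rona; c: wa]
See: created
Do: datewheel.markday[d: 2249-02-22]
See: 2249-02-22
Do: archive.listout[p: /]
See: [cisnud/, dranet]
Do: archive.listout[p: /cisnud]
See: [jige/, slo/, tabri/]

Answer: [jige/, slo/, tabri/]


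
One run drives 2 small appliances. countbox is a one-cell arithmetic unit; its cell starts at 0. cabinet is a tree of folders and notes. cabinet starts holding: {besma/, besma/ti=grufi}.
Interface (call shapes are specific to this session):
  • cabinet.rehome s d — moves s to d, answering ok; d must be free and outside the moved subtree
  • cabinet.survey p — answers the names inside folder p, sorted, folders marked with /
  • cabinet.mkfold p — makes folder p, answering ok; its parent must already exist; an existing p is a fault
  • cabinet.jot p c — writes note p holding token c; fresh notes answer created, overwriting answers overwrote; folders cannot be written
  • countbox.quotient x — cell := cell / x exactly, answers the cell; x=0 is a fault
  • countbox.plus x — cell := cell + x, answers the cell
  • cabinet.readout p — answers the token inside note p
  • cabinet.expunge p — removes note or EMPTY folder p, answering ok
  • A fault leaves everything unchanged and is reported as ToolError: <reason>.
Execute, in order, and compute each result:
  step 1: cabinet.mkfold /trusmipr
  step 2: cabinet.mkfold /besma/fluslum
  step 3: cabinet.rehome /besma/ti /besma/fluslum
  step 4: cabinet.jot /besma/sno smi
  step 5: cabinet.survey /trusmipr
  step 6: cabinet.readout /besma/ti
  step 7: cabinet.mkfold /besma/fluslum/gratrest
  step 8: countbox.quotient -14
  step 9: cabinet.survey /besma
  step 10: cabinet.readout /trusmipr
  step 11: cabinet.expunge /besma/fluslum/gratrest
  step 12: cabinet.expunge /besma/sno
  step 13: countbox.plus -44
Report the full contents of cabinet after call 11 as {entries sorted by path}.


Answer: {besma/, besma/fluslum/, besma/sno=smi, besma/ti=grufi, trusmipr/}

Derivation:
$ cabinet.mkfold p=/trusmipr
= ok
$ cabinet.mkfold p=/besma/fluslum
= ok
$ cabinet.rehome s=/besma/ti d=/besma/fluslum
= ToolError: exists
$ cabinet.jot p=/besma/sno c=smi
= created
$ cabinet.survey p=/trusmipr
= []
$ cabinet.readout p=/besma/ti
= grufi
$ cabinet.mkfold p=/besma/fluslum/gratrest
= ok
$ countbox.quotient x=-14
= 0
$ cabinet.survey p=/besma
= [fluslum/, sno, ti]
$ cabinet.readout p=/trusmipr
= ToolError: is a directory
$ cabinet.expunge p=/besma/fluslum/gratrest
= ok
$ cabinet.expunge p=/besma/sno
= ok
$ countbox.plus x=-44
= -44


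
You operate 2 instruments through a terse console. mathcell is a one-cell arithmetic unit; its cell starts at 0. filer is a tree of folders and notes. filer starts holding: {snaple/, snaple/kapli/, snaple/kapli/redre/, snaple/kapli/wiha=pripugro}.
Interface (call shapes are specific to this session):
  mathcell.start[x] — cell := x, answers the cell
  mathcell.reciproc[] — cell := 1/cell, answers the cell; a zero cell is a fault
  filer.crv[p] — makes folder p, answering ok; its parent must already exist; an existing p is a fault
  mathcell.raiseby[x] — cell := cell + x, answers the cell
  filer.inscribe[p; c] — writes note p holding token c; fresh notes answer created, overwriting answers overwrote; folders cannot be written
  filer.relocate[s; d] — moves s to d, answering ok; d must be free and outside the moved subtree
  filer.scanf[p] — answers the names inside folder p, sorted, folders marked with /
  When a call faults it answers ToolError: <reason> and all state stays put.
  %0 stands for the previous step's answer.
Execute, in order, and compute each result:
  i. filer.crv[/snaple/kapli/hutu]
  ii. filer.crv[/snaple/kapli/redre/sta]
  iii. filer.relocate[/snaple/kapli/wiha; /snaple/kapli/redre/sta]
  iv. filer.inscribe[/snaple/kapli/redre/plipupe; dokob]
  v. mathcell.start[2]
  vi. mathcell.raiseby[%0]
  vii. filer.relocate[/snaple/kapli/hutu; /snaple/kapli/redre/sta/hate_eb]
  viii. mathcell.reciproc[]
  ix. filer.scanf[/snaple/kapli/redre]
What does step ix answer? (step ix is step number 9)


// filer.crv(p→/snaple/kapli/hutu) == ok
// filer.crv(p→/snaple/kapli/redre/sta) == ok
// filer.relocate(s→/snaple/kapli/wiha, d→/snaple/kapli/redre/sta) == ToolError: exists
// filer.inscribe(p→/snaple/kapli/redre/plipupe, c→dokob) == created
// mathcell.start(x→2) == 2
// mathcell.raiseby(x→%0) == 4
// filer.relocate(s→/snaple/kapli/hutu, d→/snaple/kapli/redre/sta/hate_eb) == ok
// mathcell.reciproc() == 1/4
// filer.scanf(p→/snaple/kapli/redre) == [plipupe, sta/]

Answer: [plipupe, sta/]


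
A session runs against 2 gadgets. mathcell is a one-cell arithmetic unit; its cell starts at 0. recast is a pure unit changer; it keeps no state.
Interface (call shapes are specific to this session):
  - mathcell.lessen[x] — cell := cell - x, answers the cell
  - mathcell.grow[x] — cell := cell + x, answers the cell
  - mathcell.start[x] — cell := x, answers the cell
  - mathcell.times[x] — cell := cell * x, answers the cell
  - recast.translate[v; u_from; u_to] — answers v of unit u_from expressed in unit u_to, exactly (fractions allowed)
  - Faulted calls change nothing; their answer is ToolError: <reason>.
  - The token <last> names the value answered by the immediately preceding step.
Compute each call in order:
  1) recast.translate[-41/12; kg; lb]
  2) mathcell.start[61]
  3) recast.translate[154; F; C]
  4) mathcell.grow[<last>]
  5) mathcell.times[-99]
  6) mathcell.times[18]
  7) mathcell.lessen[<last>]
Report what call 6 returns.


-- translate(v→-41/12, u_from→kg, u_to→lb) => -1025000000/136077711
-- start(x→61) => 61
-- translate(v→154, u_from→F, u_to→C) => 610/9
-- grow(x→<last>) => 1159/9
-- times(x→-99) => -12749
-- times(x→18) => -229482
-- lessen(x→<last>) => 0

Answer: -229482


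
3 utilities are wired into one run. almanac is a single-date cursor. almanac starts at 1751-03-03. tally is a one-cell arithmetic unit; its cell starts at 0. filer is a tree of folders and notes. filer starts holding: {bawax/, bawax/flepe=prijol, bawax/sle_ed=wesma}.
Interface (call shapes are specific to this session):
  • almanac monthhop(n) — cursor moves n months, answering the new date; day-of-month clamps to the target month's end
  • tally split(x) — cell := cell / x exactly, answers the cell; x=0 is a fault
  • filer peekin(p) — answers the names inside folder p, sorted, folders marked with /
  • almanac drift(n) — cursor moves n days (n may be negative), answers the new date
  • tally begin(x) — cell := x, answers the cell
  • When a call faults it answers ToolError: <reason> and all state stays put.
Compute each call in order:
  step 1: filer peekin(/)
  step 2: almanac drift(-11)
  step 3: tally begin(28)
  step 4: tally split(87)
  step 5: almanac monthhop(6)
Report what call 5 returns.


Answer: 1751-08-20

Derivation:
% filer peekin(p=/) => [bawax/]
% almanac drift(n=-11) => 1751-02-20
% tally begin(x=28) => 28
% tally split(x=87) => 28/87
% almanac monthhop(n=6) => 1751-08-20


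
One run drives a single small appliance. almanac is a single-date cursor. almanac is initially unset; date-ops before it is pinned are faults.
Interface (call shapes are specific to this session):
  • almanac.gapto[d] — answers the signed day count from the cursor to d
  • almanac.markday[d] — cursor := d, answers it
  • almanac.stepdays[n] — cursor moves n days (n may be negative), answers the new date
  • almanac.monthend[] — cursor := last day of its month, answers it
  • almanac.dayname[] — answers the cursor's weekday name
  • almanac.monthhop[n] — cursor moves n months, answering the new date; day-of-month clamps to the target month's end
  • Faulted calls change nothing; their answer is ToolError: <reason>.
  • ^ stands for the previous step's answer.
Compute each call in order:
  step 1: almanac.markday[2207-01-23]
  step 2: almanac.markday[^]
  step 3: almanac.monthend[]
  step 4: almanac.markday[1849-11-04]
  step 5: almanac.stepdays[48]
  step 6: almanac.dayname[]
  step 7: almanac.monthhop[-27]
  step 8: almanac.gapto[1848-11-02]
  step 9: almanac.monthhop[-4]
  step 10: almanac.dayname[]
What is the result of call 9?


% almanac.markday 2207-01-23
= 2207-01-23
% almanac.markday ^
= 2207-01-23
% almanac.monthend
= 2207-01-31
% almanac.markday 1849-11-04
= 1849-11-04
% almanac.stepdays 48
= 1849-12-22
% almanac.dayname
= Saturday
% almanac.monthhop -27
= 1847-09-22
% almanac.gapto 1848-11-02
= 407
% almanac.monthhop -4
= 1847-05-22
% almanac.dayname
= Saturday

Answer: 1847-05-22


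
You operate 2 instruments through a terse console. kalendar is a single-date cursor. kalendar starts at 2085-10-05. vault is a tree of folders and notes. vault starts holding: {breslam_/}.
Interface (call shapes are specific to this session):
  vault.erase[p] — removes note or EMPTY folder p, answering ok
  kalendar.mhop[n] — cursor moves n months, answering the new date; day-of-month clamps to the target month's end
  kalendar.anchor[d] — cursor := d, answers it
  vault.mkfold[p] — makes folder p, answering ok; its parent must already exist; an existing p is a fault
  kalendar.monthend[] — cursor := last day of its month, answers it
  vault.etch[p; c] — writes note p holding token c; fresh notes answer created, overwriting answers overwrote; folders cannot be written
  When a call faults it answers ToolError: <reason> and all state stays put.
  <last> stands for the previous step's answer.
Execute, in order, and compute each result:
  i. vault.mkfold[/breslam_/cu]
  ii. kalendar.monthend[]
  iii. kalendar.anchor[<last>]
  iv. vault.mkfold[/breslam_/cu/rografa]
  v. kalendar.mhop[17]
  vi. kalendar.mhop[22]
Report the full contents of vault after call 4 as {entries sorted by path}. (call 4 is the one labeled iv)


Answer: {breslam_/, breslam_/cu/, breslam_/cu/rografa/}

Derivation:
==> vault.mkfold(/breslam_/cu)
<== ok
==> kalendar.monthend()
<== 2085-10-31
==> kalendar.anchor(<last>)
<== 2085-10-31
==> vault.mkfold(/breslam_/cu/rografa)
<== ok
==> kalendar.mhop(17)
<== 2087-03-31
==> kalendar.mhop(22)
<== 2089-01-31


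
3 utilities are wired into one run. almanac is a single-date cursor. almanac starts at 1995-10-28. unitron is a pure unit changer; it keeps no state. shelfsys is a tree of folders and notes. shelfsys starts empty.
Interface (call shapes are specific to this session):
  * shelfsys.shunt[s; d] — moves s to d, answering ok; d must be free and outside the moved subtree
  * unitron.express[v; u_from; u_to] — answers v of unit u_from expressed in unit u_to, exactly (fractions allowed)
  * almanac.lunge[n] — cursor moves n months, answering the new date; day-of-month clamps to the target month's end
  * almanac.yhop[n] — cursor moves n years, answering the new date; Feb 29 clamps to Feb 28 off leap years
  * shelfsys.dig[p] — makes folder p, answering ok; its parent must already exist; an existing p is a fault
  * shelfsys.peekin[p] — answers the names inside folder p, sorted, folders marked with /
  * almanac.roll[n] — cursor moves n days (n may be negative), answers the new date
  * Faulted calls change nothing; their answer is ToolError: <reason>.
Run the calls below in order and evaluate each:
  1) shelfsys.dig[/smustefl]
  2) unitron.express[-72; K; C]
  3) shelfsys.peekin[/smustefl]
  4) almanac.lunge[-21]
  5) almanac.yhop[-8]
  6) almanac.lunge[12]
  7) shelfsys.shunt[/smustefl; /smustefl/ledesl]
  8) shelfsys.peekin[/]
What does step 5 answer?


·→ dig(p: /smustefl)
·← ok
·→ express(v: -72, u_from: K, u_to: C)
·← -6903/20
·→ peekin(p: /smustefl)
·← []
·→ lunge(n: -21)
·← 1994-01-28
·→ yhop(n: -8)
·← 1986-01-28
·→ lunge(n: 12)
·← 1987-01-28
·→ shunt(s: /smustefl, d: /smustefl/ledesl)
·← ToolError: into itself
·→ peekin(p: /)
·← [smustefl/]

Answer: 1986-01-28


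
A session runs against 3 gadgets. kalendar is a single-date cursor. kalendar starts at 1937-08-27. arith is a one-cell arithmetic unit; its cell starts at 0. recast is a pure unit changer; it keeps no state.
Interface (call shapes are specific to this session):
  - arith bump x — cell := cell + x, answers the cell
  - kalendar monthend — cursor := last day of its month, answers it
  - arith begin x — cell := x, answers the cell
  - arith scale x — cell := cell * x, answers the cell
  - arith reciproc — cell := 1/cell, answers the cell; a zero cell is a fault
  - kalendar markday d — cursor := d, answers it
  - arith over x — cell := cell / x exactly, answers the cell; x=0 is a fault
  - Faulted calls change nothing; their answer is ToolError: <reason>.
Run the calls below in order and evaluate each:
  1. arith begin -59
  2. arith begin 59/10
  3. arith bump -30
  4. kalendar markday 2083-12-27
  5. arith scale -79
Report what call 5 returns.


-- 1. arith begin(x→-59) == -59
-- 2. arith begin(x→59/10) == 59/10
-- 3. arith bump(x→-30) == -241/10
-- 4. kalendar markday(d→2083-12-27) == 2083-12-27
-- 5. arith scale(x→-79) == 19039/10

Answer: 19039/10


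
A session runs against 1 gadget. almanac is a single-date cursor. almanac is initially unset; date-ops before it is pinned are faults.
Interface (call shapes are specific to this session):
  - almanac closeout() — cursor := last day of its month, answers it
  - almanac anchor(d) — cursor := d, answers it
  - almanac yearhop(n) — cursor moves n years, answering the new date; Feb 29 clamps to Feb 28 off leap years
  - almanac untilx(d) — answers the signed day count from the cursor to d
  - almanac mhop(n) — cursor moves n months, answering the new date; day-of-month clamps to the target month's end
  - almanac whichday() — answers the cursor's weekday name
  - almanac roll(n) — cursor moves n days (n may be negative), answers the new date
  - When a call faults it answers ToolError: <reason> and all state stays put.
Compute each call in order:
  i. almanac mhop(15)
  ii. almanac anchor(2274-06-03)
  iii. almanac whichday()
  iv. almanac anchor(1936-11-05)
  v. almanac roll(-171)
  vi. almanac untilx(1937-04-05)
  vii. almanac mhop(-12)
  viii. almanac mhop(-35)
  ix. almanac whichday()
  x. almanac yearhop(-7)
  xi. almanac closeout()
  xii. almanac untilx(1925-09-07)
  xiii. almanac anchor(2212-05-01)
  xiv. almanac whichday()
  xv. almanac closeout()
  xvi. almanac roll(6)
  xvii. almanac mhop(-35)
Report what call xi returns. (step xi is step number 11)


I use almanac mhop using 15, giving ToolError: no date set.
Calling almanac anchor using 2274-06-03, which returns 2274-06-03.
Invoking almanac whichday, and see Wednesday.
Then almanac anchor using 1936-11-05, and observe 1936-11-05.
I invoke almanac roll using -171, and get 1936-05-18.
Using almanac untilx using 1937-04-05, → 322.
Now I run almanac mhop using -12, and get 1935-05-18.
I try almanac mhop using -35, which returns 1932-06-18.
Then almanac whichday(), and get Saturday.
Invoking almanac yearhop using -7, and get 1925-06-18.
Then almanac closeout, yielding 1925-06-30.
I call almanac untilx using 1925-09-07, giving 69.
Calling almanac anchor using 2212-05-01, which returns 2212-05-01.
I try almanac whichday(), and see Friday.
Using almanac closeout(), yielding 2212-05-31.
Using almanac roll using 6, yielding 2212-06-06.
Then almanac mhop using -35, and observe 2209-07-06.

Answer: 1925-06-30


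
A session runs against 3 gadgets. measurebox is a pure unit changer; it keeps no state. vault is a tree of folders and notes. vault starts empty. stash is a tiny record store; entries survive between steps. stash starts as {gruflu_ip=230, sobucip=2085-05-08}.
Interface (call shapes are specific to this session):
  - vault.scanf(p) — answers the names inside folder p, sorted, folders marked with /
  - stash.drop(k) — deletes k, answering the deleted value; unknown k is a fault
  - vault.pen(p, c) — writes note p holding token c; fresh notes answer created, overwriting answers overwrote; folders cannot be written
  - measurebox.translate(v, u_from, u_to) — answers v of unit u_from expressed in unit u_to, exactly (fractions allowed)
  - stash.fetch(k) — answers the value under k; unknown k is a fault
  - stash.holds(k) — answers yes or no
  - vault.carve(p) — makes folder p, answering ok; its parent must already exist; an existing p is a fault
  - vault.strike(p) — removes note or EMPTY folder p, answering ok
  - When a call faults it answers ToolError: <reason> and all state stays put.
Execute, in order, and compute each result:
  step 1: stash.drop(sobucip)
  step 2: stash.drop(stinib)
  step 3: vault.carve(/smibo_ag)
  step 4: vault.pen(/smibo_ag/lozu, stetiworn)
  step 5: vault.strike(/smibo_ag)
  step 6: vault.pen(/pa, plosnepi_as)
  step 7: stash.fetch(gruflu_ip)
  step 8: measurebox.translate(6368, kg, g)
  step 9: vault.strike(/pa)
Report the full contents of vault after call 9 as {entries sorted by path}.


Answer: {smibo_ag/, smibo_ag/lozu=stetiworn}

Derivation:
·→ stash.drop(k='sobucip')
·← 2085-05-08
·→ stash.drop(k='stinib')
·← ToolError: no such key stinib
·→ vault.carve(p='/smibo_ag')
·← ok
·→ vault.pen(p='/smibo_ag/lozu', c='stetiworn')
·← created
·→ vault.strike(p='/smibo_ag')
·← ToolError: not empty
·→ vault.pen(p='/pa', c='plosnepi_as')
·← created
·→ stash.fetch(k='gruflu_ip')
·← 230
·→ measurebox.translate(v='6368', u_from='kg', u_to='g')
·← 6368000
·→ vault.strike(p='/pa')
·← ok


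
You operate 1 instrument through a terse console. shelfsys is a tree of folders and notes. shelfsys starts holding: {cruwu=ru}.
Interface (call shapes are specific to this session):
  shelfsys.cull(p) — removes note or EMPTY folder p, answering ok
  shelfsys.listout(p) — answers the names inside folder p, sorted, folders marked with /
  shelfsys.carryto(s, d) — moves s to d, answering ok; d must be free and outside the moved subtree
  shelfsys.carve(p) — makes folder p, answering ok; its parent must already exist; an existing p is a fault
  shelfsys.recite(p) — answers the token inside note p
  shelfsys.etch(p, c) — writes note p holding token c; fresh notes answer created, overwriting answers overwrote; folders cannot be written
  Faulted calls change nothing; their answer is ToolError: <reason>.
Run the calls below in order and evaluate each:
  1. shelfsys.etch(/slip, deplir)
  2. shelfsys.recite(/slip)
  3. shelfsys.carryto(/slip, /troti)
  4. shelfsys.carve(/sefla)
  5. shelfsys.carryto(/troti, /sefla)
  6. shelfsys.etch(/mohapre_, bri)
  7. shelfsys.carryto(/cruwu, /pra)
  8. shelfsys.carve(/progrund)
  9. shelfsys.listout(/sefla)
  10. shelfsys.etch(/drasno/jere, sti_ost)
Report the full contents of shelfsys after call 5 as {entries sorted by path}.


Answer: {cruwu=ru, sefla/, troti=deplir}

Derivation:
==> shelfsys.etch(p: /slip, c: deplir)
<== created
==> shelfsys.recite(p: /slip)
<== deplir
==> shelfsys.carryto(s: /slip, d: /troti)
<== ok
==> shelfsys.carve(p: /sefla)
<== ok
==> shelfsys.carryto(s: /troti, d: /sefla)
<== ToolError: exists
==> shelfsys.etch(p: /mohapre_, c: bri)
<== created
==> shelfsys.carryto(s: /cruwu, d: /pra)
<== ok
==> shelfsys.carve(p: /progrund)
<== ok
==> shelfsys.listout(p: /sefla)
<== []
==> shelfsys.etch(p: /drasno/jere, c: sti_ost)
<== ToolError: no parent


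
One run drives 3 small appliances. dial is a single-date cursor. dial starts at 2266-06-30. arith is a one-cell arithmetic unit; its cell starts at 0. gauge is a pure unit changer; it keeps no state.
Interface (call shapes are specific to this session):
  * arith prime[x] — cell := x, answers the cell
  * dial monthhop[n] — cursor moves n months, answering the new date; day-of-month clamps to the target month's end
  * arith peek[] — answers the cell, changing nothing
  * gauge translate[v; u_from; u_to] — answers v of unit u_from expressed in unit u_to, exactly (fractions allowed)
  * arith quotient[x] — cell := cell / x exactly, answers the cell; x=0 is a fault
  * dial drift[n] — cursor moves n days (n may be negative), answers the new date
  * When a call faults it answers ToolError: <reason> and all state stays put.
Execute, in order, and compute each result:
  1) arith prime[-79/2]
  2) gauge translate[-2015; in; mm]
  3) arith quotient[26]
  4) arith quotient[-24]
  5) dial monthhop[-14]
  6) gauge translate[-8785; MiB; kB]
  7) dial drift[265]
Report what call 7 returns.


→ arith prime(-79/2)
← -79/2
→ gauge translate(-2015, in, mm)
← -51181
→ arith quotient(26)
← -79/52
→ arith quotient(-24)
← 79/1248
→ dial monthhop(-14)
← 2265-04-30
→ gauge translate(-8785, MiB, kB)
← -230293504/25
→ dial drift(265)
← 2266-01-20

Answer: 2266-01-20


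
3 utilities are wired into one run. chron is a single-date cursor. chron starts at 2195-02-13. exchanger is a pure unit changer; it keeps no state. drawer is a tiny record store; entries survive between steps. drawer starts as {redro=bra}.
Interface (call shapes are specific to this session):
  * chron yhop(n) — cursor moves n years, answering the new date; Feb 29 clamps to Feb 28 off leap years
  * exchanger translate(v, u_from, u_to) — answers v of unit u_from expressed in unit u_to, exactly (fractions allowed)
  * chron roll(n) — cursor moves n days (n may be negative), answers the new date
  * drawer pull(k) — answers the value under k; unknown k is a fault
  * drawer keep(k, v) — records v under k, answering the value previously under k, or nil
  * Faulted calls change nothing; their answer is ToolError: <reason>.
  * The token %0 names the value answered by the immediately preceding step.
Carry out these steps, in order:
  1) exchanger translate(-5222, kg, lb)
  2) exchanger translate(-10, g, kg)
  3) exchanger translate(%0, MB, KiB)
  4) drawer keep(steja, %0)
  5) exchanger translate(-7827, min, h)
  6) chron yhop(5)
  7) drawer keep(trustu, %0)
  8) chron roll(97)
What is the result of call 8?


// exchanger translate(v='-5222', u_from='kg', u_to='lb') ~> -74600000000/6479891
// exchanger translate(v='-10', u_from='g', u_to='kg') ~> -1/100
// exchanger translate(v='%0', u_from='MB', u_to='KiB') ~> -625/64
// drawer keep(k='steja', v='%0') ~> nil
// exchanger translate(v='-7827', u_from='min', u_to='h') ~> -2609/20
// chron yhop(n='5') ~> 2200-02-13
// drawer keep(k='trustu', v='%0') ~> nil
// chron roll(n='97') ~> 2200-05-21

Answer: 2200-05-21


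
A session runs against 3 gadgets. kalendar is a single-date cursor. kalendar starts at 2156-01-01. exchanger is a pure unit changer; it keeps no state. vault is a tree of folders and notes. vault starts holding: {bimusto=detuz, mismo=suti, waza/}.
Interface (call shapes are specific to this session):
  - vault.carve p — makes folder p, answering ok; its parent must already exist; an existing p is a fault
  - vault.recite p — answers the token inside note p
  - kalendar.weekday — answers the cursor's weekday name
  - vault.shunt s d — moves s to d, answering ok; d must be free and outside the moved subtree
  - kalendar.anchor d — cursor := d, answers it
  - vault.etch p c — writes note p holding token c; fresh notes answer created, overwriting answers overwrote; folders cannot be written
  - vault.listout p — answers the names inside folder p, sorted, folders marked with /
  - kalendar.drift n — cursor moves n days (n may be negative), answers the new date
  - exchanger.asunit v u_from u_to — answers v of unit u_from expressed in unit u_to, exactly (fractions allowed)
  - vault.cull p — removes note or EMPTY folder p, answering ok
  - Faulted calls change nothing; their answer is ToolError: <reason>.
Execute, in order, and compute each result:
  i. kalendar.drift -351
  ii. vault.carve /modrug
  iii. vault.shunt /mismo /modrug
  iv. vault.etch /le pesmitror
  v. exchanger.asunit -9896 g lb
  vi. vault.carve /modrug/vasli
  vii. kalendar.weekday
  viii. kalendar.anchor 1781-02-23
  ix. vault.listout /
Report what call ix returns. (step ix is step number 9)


// drift(n: -351) => 2155-01-15
// carve(p: /modrug) => ok
// shunt(s: /mismo, d: /modrug) => ToolError: exists
// etch(p: /le, c: pesmitror) => created
// asunit(v: -9896, u_from: g, u_to: lb) => -989600000/45359237
// carve(p: /modrug/vasli) => ok
// weekday() => Wednesday
// anchor(d: 1781-02-23) => 1781-02-23
// listout(p: /) => [bimusto, le, mismo, modrug/, waza/]

Answer: [bimusto, le, mismo, modrug/, waza/]
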